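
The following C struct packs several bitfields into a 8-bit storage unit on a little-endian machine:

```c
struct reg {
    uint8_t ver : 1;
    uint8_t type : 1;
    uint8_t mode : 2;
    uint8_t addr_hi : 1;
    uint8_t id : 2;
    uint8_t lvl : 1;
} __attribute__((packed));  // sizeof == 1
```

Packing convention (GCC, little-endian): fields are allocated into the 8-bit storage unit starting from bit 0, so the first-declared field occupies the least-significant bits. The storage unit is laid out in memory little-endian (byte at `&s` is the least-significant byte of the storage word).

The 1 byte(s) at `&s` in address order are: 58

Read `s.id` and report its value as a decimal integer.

[0]=0x58 (little-endian) → word 0x58
ver [0+:1] = (word>>0) & 0x1 = 0
type [1+:1] = (word>>1) & 0x1 = 0
mode [2+:2] = (word>>2) & 0x3 = 2
addr_hi [4+:1] = (word>>4) & 0x1 = 1
id [5+:2] = (word>>5) & 0x3 = 2  ←
lvl [7+:1] = (word>>7) & 0x1 = 0

2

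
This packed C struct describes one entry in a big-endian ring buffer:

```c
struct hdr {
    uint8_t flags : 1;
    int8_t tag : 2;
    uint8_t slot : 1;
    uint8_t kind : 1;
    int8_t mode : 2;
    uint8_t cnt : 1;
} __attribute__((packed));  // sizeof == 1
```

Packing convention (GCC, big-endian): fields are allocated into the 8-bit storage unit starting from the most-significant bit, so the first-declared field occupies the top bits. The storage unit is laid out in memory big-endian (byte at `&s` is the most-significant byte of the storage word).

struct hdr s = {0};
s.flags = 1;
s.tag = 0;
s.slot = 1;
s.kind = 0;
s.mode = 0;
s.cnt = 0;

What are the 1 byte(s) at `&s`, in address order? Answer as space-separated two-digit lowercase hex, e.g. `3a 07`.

90

flags:1 = 1 → 0x1 << 7 → word 0x80
tag:2 = 0 → 0x0 << 5 → word 0x80
slot:1 = 1 → 0x1 << 4 → word 0x90
kind:1 = 0 → 0x0 << 3 → word 0x90
mode:2 = 0 → 0x0 << 1 → word 0x90
cnt:1 = 0 → 0x0 << 0 → word 0x90
word = 0x90 → big-endian bytes:
  [0]=0x90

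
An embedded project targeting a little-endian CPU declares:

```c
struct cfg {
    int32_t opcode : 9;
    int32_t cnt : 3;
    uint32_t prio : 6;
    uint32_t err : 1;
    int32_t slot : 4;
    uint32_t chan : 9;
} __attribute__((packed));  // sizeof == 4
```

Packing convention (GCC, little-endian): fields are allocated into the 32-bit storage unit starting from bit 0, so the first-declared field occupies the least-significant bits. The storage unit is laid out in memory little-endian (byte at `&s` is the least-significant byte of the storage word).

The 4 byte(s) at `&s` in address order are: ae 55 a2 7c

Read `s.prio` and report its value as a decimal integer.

[0]=0xae [1]=0x55 [2]=0xa2 [3]=0x7c (little-endian) → word 0x7ca255ae
opcode [0+:9] = (word>>0) & 0x1ff = 430
cnt [9+:3] = (word>>9) & 0x7 = 2
prio [12+:6] = (word>>12) & 0x3f = 37  ←
err [18+:1] = (word>>18) & 0x1 = 0
slot [19+:4] = (word>>19) & 0xf = 4
chan [23+:9] = (word>>23) & 0x1ff = 249

37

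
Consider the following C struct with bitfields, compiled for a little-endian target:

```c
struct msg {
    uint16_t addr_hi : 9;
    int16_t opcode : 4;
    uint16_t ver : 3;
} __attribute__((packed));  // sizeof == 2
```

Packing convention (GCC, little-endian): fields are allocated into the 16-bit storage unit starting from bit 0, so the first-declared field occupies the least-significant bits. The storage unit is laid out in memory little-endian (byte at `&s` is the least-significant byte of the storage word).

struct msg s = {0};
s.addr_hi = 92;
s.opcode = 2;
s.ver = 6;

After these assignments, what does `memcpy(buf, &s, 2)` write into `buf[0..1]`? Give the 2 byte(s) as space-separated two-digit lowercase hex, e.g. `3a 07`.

[0+:9] addr_hi=92 & 0x1ff = 0x5c; word=0x005c
[9+:4] opcode=2 & 0xf = 0x2; word=0x045c
[13+:3] ver=6 & 0x7 = 0x6; word=0xc45c
word = 0xc45c → little-endian bytes:
  [0]=0x5c  [1]=0xc4

5c c4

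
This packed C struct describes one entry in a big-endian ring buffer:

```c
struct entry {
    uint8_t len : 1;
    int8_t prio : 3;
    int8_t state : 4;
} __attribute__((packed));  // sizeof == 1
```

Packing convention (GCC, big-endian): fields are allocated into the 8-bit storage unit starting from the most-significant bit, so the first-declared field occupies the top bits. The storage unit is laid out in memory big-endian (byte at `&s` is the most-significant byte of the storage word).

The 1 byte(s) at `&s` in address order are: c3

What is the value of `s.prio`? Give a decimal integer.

-4

[0]=0xc3 (big-endian) → word 0xc3
len [7+:1] = (word>>7) & 0x1 = 1
prio [4+:3] = (word>>4) & 0x7 = 4  ←
state [0+:4] = (word>>0) & 0xf = 3
prio signed 3b, MSB=1: 4 - 8 = -4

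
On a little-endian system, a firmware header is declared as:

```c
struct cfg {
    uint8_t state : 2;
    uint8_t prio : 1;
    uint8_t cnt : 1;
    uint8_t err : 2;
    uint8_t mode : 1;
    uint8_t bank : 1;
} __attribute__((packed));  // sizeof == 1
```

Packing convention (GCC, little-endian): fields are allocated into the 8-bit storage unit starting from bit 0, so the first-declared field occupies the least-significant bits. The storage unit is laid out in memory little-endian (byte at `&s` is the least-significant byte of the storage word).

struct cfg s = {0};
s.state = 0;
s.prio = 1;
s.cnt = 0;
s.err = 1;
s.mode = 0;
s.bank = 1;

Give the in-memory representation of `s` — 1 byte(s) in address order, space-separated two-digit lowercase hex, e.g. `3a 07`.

state (2b) val=0 bits=0x0 at bit 0: 0x00
prio (1b) val=1 bits=0x1 at bit 2: 0x04
cnt (1b) val=0 bits=0x0 at bit 3: 0x04
err (2b) val=1 bits=0x1 at bit 4: 0x14
mode (1b) val=0 bits=0x0 at bit 6: 0x14
bank (1b) val=1 bits=0x1 at bit 7: 0x94
word = 0x94 → little-endian bytes:
  [0]=0x94

94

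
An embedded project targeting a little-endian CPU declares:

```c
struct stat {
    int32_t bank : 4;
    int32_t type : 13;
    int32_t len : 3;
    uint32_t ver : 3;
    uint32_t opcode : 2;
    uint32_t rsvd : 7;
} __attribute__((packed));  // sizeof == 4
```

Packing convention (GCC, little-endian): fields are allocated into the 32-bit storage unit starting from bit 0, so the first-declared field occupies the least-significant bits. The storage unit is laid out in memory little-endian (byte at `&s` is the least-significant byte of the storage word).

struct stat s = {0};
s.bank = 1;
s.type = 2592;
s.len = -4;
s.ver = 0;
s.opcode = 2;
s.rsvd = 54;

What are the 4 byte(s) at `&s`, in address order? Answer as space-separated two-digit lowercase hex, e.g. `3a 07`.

01 a2 08 6d

bank (4b) val=1 bits=0x1 at bit 0: 0x00000001
type (13b) val=2592 bits=0xa20 at bit 4: 0x0000a201
len (3b) val=-4 bits=0x4 at bit 17: 0x0008a201
ver (3b) val=0 bits=0x0 at bit 20: 0x0008a201
opcode (2b) val=2 bits=0x2 at bit 23: 0x0108a201
rsvd (7b) val=54 bits=0x36 at bit 25: 0x6d08a201
word = 0x6d08a201 → little-endian bytes:
  [0]=0x01  [1]=0xa2  [2]=0x08  [3]=0x6d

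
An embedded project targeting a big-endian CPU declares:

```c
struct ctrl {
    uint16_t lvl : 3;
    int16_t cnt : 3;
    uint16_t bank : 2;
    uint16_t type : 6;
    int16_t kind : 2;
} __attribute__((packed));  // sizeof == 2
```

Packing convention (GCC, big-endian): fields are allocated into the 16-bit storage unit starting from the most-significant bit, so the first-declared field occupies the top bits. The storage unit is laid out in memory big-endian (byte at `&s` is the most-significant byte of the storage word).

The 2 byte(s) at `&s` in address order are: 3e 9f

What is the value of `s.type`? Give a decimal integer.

39

[0]=0x3e [1]=0x9f (big-endian) → word 0x3e9f
lvl [13+:3] = (word>>13) & 0x7 = 1
cnt [10+:3] = (word>>10) & 0x7 = 7
bank [8+:2] = (word>>8) & 0x3 = 2
type [2+:6] = (word>>2) & 0x3f = 39  ←
kind [0+:2] = (word>>0) & 0x3 = 3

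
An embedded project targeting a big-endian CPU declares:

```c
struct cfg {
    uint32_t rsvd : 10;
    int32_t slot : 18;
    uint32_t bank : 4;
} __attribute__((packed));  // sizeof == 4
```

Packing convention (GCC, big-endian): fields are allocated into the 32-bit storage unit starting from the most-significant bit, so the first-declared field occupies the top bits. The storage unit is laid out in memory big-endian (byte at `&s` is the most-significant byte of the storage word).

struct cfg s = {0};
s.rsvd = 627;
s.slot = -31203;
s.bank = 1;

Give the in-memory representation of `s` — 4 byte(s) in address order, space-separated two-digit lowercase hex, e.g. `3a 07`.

rsvd:10 = 627 → 0x273 << 22 → word 0x9cc00000
slot:18 = -31203 → 0x3861d << 4 → word 0x9cf861d0
bank:4 = 1 → 0x1 << 0 → word 0x9cf861d1
word = 0x9cf861d1 → big-endian bytes:
  [0]=0x9c  [1]=0xf8  [2]=0x61  [3]=0xd1

9c f8 61 d1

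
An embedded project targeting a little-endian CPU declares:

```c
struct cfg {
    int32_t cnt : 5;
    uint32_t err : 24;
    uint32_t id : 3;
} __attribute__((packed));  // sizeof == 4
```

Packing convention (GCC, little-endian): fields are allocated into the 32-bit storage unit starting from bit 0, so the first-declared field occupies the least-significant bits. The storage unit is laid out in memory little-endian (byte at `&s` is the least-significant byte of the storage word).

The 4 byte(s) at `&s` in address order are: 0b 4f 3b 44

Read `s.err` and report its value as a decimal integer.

[0]=0x0b [1]=0x4f [2]=0x3b [3]=0x44 (little-endian) → word 0x443b4f0b
cnt [0+:5] = (word>>0) & 0x1f = 11
err [5+:24] = (word>>5) & 0xffffff = 2218616  ←
id [29+:3] = (word>>29) & 0x7 = 2

2218616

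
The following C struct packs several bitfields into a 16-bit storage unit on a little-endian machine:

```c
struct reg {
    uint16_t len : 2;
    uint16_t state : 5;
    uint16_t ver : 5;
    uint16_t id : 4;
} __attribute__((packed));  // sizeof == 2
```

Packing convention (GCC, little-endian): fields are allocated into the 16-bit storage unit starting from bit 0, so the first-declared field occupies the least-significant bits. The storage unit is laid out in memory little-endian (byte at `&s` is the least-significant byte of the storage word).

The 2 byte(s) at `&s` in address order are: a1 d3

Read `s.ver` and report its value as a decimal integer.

[0]=0xa1 [1]=0xd3 (little-endian) → word 0xd3a1
len:2 @ bit 0 → (0xd3a1>>0)&0x3 = 0x1
state:5 @ bit 2 → (0xd3a1>>2)&0x1f = 0x8
ver:5 @ bit 7 → (0xd3a1>>7)&0x1f = 0x7  ←
id:4 @ bit 12 → (0xd3a1>>12)&0xf = 0xd

7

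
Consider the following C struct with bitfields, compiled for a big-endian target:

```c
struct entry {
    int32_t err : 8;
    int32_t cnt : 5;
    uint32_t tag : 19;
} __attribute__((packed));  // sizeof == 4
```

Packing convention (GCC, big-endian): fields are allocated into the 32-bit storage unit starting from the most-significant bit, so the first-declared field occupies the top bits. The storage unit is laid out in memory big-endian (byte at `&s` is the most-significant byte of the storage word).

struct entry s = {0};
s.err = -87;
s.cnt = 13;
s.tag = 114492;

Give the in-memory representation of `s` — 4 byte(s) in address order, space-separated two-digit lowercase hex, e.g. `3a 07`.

err:8 = -87 → 0xa9 << 24 → word 0xa9000000
cnt:5 = 13 → 0xd << 19 → word 0xa9680000
tag:19 = 114492 → 0x1bf3c << 0 → word 0xa969bf3c
word = 0xa969bf3c → big-endian bytes:
  [0]=0xa9  [1]=0x69  [2]=0xbf  [3]=0x3c

a9 69 bf 3c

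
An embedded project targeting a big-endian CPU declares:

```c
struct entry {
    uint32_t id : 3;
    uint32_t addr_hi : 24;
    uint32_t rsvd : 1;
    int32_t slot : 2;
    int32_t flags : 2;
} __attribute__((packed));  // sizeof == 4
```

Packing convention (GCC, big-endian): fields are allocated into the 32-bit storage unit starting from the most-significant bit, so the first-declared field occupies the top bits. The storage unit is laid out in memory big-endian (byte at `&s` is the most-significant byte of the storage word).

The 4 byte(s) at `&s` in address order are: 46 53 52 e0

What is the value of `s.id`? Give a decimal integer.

2

[0]=0x46 [1]=0x53 [2]=0x52 [3]=0xe0 (big-endian) → word 0x465352e0
id [29+:3] = (word>>29) & 0x7 = 2  ←
addr_hi [5+:24] = (word>>5) & 0xffffff = 3316375
rsvd [4+:1] = (word>>4) & 0x1 = 0
slot [2+:2] = (word>>2) & 0x3 = 0
flags [0+:2] = (word>>0) & 0x3 = 0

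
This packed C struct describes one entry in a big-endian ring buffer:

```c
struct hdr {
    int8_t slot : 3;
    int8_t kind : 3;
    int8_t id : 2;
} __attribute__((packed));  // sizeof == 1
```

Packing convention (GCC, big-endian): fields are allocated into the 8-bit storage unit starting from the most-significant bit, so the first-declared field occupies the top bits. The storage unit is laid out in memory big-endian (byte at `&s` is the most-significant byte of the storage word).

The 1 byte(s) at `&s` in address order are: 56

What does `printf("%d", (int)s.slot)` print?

[0]=0x56 (big-endian) → word 0x56
slot [5+:3] = (word>>5) & 0x7 = 2  ←
kind [2+:3] = (word>>2) & 0x7 = 5
id [0+:2] = (word>>0) & 0x3 = 2
slot signed 3b, MSB=0: value = 2

2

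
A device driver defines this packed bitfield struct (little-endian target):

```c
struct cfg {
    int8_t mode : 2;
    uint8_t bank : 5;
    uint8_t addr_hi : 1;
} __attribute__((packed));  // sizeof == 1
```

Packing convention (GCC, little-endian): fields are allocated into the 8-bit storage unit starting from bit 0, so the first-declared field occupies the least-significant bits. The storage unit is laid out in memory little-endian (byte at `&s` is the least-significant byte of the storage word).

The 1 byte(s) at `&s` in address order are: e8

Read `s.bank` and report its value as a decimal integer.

26

[0]=0xe8 (little-endian) → word 0xe8
mode [0+:2] = (word>>0) & 0x3 = 0
bank [2+:5] = (word>>2) & 0x1f = 26  ←
addr_hi [7+:1] = (word>>7) & 0x1 = 1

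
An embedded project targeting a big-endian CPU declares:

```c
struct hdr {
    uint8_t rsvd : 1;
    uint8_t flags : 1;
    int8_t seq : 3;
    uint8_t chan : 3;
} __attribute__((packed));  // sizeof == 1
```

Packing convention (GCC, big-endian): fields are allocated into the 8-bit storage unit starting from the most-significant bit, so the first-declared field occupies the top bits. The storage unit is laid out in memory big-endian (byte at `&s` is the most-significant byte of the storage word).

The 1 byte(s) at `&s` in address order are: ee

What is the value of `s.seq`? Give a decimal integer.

[0]=0xee (big-endian) → word 0xee
rsvd:1 @ bit 7 → (0xee>>7)&0x1 = 0x1
flags:1 @ bit 6 → (0xee>>6)&0x1 = 0x1
seq:3 @ bit 3 → (0xee>>3)&0x7 = 0x5  ←
chan:3 @ bit 0 → (0xee>>0)&0x7 = 0x6
seq signed 3b, MSB=1: 5 - 8 = -3

-3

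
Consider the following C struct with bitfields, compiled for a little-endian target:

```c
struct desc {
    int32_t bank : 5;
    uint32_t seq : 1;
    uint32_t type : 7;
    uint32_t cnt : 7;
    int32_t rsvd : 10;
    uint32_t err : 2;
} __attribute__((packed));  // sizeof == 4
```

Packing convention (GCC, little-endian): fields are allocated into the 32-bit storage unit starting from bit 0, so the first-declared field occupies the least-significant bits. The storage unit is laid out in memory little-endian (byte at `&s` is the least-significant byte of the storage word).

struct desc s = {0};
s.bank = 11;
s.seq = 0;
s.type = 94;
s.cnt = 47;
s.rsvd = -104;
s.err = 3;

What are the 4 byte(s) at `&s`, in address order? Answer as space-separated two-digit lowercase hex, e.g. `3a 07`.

8b f7 85 f9

bank (5b) val=11 bits=0xb at bit 0: 0x0000000b
seq (1b) val=0 bits=0x0 at bit 5: 0x0000000b
type (7b) val=94 bits=0x5e at bit 6: 0x0000178b
cnt (7b) val=47 bits=0x2f at bit 13: 0x0005f78b
rsvd (10b) val=-104 bits=0x398 at bit 20: 0x3985f78b
err (2b) val=3 bits=0x3 at bit 30: 0xf985f78b
word = 0xf985f78b → little-endian bytes:
  [0]=0x8b  [1]=0xf7  [2]=0x85  [3]=0xf9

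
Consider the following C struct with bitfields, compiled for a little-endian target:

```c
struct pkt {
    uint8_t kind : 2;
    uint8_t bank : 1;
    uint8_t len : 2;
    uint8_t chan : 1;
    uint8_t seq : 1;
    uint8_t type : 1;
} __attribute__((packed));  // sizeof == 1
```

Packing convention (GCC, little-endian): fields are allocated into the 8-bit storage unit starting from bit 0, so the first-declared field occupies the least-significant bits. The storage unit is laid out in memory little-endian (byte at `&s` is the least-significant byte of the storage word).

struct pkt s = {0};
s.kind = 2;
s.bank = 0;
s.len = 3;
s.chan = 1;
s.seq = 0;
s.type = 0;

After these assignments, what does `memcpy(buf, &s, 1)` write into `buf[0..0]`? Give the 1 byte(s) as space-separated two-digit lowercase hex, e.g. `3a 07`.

3a

[0+:2] kind=2 & 0x3 = 0x2; word=0x02
[2+:1] bank=0 & 0x1 = 0x0; word=0x02
[3+:2] len=3 & 0x3 = 0x3; word=0x1a
[5+:1] chan=1 & 0x1 = 0x1; word=0x3a
[6+:1] seq=0 & 0x1 = 0x0; word=0x3a
[7+:1] type=0 & 0x1 = 0x0; word=0x3a
word = 0x3a → little-endian bytes:
  [0]=0x3a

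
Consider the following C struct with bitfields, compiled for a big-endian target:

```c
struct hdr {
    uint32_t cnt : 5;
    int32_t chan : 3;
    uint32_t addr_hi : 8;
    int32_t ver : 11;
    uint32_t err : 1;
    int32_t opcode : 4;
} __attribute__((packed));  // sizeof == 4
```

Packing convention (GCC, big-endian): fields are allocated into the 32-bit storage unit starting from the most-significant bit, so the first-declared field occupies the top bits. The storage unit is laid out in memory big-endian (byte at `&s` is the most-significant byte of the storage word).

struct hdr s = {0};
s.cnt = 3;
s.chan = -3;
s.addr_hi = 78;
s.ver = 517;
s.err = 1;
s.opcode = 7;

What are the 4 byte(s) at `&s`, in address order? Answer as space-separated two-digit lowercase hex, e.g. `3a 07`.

cnt (5b) val=3 bits=0x3 at bit 27: 0x18000000
chan (3b) val=-3 bits=0x5 at bit 24: 0x1d000000
addr_hi (8b) val=78 bits=0x4e at bit 16: 0x1d4e0000
ver (11b) val=517 bits=0x205 at bit 5: 0x1d4e40a0
err (1b) val=1 bits=0x1 at bit 4: 0x1d4e40b0
opcode (4b) val=7 bits=0x7 at bit 0: 0x1d4e40b7
word = 0x1d4e40b7 → big-endian bytes:
  [0]=0x1d  [1]=0x4e  [2]=0x40  [3]=0xb7

1d 4e 40 b7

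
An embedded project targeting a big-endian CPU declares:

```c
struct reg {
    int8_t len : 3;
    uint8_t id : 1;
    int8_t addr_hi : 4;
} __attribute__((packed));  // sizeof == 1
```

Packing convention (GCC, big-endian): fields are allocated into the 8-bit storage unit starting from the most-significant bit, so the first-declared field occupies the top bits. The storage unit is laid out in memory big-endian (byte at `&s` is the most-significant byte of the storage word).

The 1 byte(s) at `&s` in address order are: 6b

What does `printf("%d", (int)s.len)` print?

3

[0]=0x6b (big-endian) → word 0x6b
len [5+:3] = (word>>5) & 0x7 = 3  ←
id [4+:1] = (word>>4) & 0x1 = 0
addr_hi [0+:4] = (word>>0) & 0xf = 11
len signed 3b, MSB=0: value = 3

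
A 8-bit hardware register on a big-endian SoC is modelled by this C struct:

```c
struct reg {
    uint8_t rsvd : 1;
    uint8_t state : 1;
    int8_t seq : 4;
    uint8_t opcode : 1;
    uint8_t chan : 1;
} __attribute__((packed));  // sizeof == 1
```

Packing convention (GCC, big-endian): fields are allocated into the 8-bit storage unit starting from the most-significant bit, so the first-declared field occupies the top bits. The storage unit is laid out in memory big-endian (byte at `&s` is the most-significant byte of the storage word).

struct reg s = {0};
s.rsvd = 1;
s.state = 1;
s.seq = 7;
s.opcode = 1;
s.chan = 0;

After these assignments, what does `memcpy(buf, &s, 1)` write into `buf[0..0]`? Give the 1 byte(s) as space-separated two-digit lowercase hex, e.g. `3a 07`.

[7+:1] rsvd=1 & 0x1 = 0x1; word=0x80
[6+:1] state=1 & 0x1 = 0x1; word=0xc0
[2+:4] seq=7 & 0xf = 0x7; word=0xdc
[1+:1] opcode=1 & 0x1 = 0x1; word=0xde
[0+:1] chan=0 & 0x1 = 0x0; word=0xde
word = 0xde → big-endian bytes:
  [0]=0xde

de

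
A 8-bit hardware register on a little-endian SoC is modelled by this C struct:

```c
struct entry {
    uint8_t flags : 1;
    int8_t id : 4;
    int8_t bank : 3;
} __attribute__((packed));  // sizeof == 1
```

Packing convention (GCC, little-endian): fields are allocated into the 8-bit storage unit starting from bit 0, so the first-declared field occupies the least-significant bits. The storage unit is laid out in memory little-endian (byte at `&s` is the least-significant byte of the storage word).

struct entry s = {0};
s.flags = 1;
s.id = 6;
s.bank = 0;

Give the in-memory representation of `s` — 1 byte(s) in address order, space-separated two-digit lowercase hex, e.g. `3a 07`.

[0+:1] flags=1 & 0x1 = 0x1; word=0x01
[1+:4] id=6 & 0xf = 0x6; word=0x0d
[5+:3] bank=0 & 0x7 = 0x0; word=0x0d
word = 0x0d → little-endian bytes:
  [0]=0x0d

0d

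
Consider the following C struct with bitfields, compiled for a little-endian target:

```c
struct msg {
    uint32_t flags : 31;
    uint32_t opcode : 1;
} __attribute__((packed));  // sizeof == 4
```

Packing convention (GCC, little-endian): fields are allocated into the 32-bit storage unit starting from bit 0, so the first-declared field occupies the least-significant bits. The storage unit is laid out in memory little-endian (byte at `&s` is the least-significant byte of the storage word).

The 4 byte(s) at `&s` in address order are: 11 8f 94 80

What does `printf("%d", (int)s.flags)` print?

9735953

[0]=0x11 [1]=0x8f [2]=0x94 [3]=0x80 (little-endian) → word 0x80948f11
flags:31 @ bit 0 → (0x80948f11>>0)&0x7fffffff = 0x948f11  ←
opcode:1 @ bit 31 → (0x80948f11>>31)&0x1 = 0x1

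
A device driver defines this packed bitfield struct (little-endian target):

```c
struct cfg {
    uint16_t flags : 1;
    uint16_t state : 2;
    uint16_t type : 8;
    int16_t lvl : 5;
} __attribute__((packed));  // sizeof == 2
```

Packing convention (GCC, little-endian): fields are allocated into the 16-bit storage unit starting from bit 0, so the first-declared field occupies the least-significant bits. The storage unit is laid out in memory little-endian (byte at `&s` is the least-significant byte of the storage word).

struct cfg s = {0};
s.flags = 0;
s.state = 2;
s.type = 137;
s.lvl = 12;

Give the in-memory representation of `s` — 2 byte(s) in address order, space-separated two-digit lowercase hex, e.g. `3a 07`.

4c 64

flags:1 = 0 → 0x0 << 0 → word 0x0000
state:2 = 2 → 0x2 << 1 → word 0x0004
type:8 = 137 → 0x89 << 3 → word 0x044c
lvl:5 = 12 → 0xc << 11 → word 0x644c
word = 0x644c → little-endian bytes:
  [0]=0x4c  [1]=0x64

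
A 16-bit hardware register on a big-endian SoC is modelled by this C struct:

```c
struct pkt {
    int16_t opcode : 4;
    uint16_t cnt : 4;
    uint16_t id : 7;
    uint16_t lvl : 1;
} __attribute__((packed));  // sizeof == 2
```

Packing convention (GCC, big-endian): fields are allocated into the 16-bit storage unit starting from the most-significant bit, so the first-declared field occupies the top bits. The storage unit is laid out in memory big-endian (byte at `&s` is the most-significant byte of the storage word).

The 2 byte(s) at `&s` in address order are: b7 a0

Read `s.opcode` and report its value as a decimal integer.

[0]=0xb7 [1]=0xa0 (big-endian) → word 0xb7a0
opcode [12+:4] = (word>>12) & 0xf = 11  ←
cnt [8+:4] = (word>>8) & 0xf = 7
id [1+:7] = (word>>1) & 0x7f = 80
lvl [0+:1] = (word>>0) & 0x1 = 0
opcode signed 4b, MSB=1: 11 - 16 = -5

-5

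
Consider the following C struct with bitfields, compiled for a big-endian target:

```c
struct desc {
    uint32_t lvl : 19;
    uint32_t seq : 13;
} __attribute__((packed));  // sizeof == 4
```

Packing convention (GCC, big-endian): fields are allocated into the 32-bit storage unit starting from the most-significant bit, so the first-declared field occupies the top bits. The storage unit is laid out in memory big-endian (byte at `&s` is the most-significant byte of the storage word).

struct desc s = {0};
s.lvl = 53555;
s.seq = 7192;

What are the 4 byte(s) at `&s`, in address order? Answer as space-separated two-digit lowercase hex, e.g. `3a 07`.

1a 26 7c 18

lvl:19 = 53555 → 0xd133 << 13 → word 0x1a266000
seq:13 = 7192 → 0x1c18 << 0 → word 0x1a267c18
word = 0x1a267c18 → big-endian bytes:
  [0]=0x1a  [1]=0x26  [2]=0x7c  [3]=0x18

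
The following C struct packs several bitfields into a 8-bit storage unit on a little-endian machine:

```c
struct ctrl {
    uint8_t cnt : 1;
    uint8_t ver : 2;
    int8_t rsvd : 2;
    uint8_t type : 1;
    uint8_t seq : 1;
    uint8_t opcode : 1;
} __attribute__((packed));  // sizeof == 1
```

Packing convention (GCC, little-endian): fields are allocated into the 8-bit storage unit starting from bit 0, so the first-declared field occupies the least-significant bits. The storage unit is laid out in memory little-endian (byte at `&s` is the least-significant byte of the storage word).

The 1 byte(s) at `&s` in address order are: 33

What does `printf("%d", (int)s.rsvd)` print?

-2

[0]=0x33 (little-endian) → word 0x33
cnt:1 @ bit 0 → (0x33>>0)&0x1 = 0x1
ver:2 @ bit 1 → (0x33>>1)&0x3 = 0x1
rsvd:2 @ bit 3 → (0x33>>3)&0x3 = 0x2  ←
type:1 @ bit 5 → (0x33>>5)&0x1 = 0x1
seq:1 @ bit 6 → (0x33>>6)&0x1 = 0x0
opcode:1 @ bit 7 → (0x33>>7)&0x1 = 0x0
rsvd signed 2b, MSB=1: 2 - 4 = -2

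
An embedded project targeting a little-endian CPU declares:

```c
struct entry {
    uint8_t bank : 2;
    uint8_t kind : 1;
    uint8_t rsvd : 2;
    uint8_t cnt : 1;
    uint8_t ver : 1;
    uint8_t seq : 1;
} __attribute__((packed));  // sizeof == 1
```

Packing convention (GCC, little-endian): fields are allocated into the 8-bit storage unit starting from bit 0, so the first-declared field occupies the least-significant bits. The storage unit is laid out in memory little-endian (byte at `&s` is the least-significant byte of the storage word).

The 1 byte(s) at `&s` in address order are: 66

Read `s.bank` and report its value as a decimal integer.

[0]=0x66 (little-endian) → word 0x66
bank:2 @ bit 0 → (0x66>>0)&0x3 = 0x2  ←
kind:1 @ bit 2 → (0x66>>2)&0x1 = 0x1
rsvd:2 @ bit 3 → (0x66>>3)&0x3 = 0x0
cnt:1 @ bit 5 → (0x66>>5)&0x1 = 0x1
ver:1 @ bit 6 → (0x66>>6)&0x1 = 0x1
seq:1 @ bit 7 → (0x66>>7)&0x1 = 0x0

2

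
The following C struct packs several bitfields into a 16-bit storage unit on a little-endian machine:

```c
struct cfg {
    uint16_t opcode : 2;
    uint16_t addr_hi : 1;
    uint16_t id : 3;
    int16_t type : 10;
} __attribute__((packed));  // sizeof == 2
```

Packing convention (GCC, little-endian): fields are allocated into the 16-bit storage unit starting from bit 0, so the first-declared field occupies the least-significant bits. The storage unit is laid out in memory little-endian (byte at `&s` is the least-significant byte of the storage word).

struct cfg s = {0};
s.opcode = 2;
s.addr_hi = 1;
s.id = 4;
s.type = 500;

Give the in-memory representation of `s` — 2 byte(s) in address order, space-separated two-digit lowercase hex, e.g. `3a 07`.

26 7d

opcode:2 = 2 → 0x2 << 0 → word 0x0002
addr_hi:1 = 1 → 0x1 << 2 → word 0x0006
id:3 = 4 → 0x4 << 3 → word 0x0026
type:10 = 500 → 0x1f4 << 6 → word 0x7d26
word = 0x7d26 → little-endian bytes:
  [0]=0x26  [1]=0x7d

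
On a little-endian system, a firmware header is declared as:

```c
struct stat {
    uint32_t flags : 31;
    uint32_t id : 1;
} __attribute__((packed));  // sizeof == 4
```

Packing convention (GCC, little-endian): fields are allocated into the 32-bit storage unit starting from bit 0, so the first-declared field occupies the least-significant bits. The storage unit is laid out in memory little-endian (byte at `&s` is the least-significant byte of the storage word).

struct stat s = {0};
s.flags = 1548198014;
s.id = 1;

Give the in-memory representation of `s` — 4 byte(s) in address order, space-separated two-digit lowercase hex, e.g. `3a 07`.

7e a0 47 dc

[0+:31] flags=1548198014 & 0x7fffffff = 0x5c47a07e; word=0x5c47a07e
[31+:1] id=1 & 0x1 = 0x1; word=0xdc47a07e
word = 0xdc47a07e → little-endian bytes:
  [0]=0x7e  [1]=0xa0  [2]=0x47  [3]=0xdc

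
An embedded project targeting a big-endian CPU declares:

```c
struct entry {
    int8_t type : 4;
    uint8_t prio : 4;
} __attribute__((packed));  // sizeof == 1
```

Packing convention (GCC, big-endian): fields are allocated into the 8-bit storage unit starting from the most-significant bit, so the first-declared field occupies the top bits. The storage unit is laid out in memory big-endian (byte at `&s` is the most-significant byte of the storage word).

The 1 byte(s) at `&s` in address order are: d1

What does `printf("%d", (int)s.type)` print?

[0]=0xd1 (big-endian) → word 0xd1
type:4 @ bit 4 → (0xd1>>4)&0xf = 0xd  ←
prio:4 @ bit 0 → (0xd1>>0)&0xf = 0x1
type signed 4b, MSB=1: 13 - 16 = -3

-3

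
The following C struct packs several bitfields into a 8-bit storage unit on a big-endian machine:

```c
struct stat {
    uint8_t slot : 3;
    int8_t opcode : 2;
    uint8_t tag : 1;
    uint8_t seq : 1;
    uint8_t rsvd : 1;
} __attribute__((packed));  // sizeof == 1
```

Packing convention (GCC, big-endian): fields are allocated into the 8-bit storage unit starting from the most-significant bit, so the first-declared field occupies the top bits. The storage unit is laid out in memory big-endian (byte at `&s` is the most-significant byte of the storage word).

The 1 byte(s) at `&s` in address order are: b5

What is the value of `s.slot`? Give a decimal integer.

5

[0]=0xb5 (big-endian) → word 0xb5
slot [5+:3] = (word>>5) & 0x7 = 5  ←
opcode [3+:2] = (word>>3) & 0x3 = 2
tag [2+:1] = (word>>2) & 0x1 = 1
seq [1+:1] = (word>>1) & 0x1 = 0
rsvd [0+:1] = (word>>0) & 0x1 = 1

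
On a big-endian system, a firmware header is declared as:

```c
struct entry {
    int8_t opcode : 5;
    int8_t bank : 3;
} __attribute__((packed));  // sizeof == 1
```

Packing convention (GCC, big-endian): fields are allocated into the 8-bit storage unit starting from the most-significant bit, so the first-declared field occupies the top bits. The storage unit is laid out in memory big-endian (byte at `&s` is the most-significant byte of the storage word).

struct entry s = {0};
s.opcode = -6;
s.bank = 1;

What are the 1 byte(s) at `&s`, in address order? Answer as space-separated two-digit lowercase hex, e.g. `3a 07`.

d1

opcode (5b) val=-6 bits=0x1a at bit 3: 0xd0
bank (3b) val=1 bits=0x1 at bit 0: 0xd1
word = 0xd1 → big-endian bytes:
  [0]=0xd1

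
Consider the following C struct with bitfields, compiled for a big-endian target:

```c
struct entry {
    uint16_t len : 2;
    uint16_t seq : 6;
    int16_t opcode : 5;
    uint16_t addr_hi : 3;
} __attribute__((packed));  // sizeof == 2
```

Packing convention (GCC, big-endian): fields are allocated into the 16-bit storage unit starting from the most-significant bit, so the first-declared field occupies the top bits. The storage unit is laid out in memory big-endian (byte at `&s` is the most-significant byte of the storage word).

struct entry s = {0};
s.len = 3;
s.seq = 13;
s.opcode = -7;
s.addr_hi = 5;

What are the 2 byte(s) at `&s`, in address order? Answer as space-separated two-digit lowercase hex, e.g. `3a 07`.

len (2b) val=3 bits=0x3 at bit 14: 0xc000
seq (6b) val=13 bits=0xd at bit 8: 0xcd00
opcode (5b) val=-7 bits=0x19 at bit 3: 0xcdc8
addr_hi (3b) val=5 bits=0x5 at bit 0: 0xcdcd
word = 0xcdcd → big-endian bytes:
  [0]=0xcd  [1]=0xcd

cd cd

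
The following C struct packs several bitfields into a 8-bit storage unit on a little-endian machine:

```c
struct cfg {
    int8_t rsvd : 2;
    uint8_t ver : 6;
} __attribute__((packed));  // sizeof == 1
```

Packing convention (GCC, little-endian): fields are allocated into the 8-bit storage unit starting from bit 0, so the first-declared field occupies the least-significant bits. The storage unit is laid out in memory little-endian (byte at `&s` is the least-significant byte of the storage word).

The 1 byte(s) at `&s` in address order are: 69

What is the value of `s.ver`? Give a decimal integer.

26

[0]=0x69 (little-endian) → word 0x69
rsvd:2 @ bit 0 → (0x69>>0)&0x3 = 0x1
ver:6 @ bit 2 → (0x69>>2)&0x3f = 0x1a  ←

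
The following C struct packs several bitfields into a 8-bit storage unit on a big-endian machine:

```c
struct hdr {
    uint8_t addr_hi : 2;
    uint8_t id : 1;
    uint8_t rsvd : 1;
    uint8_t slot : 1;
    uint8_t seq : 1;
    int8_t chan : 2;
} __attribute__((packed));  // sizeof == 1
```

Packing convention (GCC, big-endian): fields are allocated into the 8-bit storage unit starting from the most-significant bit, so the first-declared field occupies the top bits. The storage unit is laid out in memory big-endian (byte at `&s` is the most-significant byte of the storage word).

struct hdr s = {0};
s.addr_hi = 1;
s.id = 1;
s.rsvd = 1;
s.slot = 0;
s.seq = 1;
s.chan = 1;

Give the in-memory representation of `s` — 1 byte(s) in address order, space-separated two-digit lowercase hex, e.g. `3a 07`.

75

[6+:2] addr_hi=1 & 0x3 = 0x1; word=0x40
[5+:1] id=1 & 0x1 = 0x1; word=0x60
[4+:1] rsvd=1 & 0x1 = 0x1; word=0x70
[3+:1] slot=0 & 0x1 = 0x0; word=0x70
[2+:1] seq=1 & 0x1 = 0x1; word=0x74
[0+:2] chan=1 & 0x3 = 0x1; word=0x75
word = 0x75 → big-endian bytes:
  [0]=0x75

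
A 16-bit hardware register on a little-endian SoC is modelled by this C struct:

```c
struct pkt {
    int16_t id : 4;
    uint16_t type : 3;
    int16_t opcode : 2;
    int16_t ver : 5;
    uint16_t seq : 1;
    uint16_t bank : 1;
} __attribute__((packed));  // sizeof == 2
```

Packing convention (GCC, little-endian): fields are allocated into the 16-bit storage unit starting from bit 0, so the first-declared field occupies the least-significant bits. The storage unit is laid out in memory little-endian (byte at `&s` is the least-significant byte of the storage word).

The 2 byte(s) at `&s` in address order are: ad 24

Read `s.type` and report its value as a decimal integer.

2

[0]=0xad [1]=0x24 (little-endian) → word 0x24ad
id [0+:4] = (word>>0) & 0xf = 13
type [4+:3] = (word>>4) & 0x7 = 2  ←
opcode [7+:2] = (word>>7) & 0x3 = 1
ver [9+:5] = (word>>9) & 0x1f = 18
seq [14+:1] = (word>>14) & 0x1 = 0
bank [15+:1] = (word>>15) & 0x1 = 0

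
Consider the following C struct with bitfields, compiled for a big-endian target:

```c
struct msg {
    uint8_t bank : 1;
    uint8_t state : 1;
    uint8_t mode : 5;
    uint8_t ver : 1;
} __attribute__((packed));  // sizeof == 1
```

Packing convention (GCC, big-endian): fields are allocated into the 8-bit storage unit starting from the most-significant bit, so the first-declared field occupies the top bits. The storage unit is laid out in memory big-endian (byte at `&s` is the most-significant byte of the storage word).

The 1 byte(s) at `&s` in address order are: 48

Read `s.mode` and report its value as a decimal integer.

[0]=0x48 (big-endian) → word 0x48
bank:1 @ bit 7 → (0x48>>7)&0x1 = 0x0
state:1 @ bit 6 → (0x48>>6)&0x1 = 0x1
mode:5 @ bit 1 → (0x48>>1)&0x1f = 0x4  ←
ver:1 @ bit 0 → (0x48>>0)&0x1 = 0x0

4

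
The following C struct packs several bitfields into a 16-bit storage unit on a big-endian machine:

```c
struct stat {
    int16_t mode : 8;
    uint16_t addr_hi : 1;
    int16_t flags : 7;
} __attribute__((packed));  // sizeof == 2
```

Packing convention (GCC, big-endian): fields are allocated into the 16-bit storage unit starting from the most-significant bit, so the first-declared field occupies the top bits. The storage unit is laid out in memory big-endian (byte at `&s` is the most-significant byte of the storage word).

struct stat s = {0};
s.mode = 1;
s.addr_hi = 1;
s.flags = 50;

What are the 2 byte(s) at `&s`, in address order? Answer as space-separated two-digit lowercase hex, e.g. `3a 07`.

01 b2

[8+:8] mode=1 & 0xff = 0x1; word=0x0100
[7+:1] addr_hi=1 & 0x1 = 0x1; word=0x0180
[0+:7] flags=50 & 0x7f = 0x32; word=0x01b2
word = 0x01b2 → big-endian bytes:
  [0]=0x01  [1]=0xb2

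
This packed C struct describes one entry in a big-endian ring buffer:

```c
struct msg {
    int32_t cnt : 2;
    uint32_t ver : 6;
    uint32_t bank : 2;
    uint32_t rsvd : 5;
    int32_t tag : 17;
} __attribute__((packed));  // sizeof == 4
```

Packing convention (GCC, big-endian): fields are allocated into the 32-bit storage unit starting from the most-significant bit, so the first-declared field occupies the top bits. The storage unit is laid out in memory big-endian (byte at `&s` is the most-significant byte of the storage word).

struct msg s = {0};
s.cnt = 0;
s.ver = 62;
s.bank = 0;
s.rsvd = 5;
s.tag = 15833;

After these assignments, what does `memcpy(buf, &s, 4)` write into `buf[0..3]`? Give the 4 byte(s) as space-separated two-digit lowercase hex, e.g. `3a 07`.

cnt (2b) val=0 bits=0x0 at bit 30: 0x00000000
ver (6b) val=62 bits=0x3e at bit 24: 0x3e000000
bank (2b) val=0 bits=0x0 at bit 22: 0x3e000000
rsvd (5b) val=5 bits=0x5 at bit 17: 0x3e0a0000
tag (17b) val=15833 bits=0x3dd9 at bit 0: 0x3e0a3dd9
word = 0x3e0a3dd9 → big-endian bytes:
  [0]=0x3e  [1]=0x0a  [2]=0x3d  [3]=0xd9

3e 0a 3d d9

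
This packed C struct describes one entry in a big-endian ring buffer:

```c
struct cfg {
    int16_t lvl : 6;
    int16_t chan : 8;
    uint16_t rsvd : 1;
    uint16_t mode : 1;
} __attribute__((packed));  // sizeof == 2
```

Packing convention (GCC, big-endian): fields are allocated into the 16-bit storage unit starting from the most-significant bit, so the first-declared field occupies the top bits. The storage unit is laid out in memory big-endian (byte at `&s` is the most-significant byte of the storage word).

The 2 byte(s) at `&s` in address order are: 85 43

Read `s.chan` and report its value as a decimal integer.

[0]=0x85 [1]=0x43 (big-endian) → word 0x8543
lvl:6 @ bit 10 → (0x8543>>10)&0x3f = 0x21
chan:8 @ bit 2 → (0x8543>>2)&0xff = 0x50  ←
rsvd:1 @ bit 1 → (0x8543>>1)&0x1 = 0x1
mode:1 @ bit 0 → (0x8543>>0)&0x1 = 0x1
chan signed 8b, MSB=0: value = 80

80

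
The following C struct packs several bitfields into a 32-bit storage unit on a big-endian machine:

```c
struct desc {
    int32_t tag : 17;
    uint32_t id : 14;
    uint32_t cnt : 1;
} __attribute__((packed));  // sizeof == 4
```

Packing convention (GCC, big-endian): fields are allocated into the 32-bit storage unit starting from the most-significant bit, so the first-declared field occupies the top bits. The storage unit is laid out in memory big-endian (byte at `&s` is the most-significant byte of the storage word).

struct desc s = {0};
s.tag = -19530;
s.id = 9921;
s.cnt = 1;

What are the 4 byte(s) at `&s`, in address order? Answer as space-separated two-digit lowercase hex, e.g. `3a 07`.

[15+:17] tag=-19530 & 0x1ffff = 0x1b3b6; word=0xd9db0000
[1+:14] id=9921 & 0x3fff = 0x26c1; word=0xd9db4d82
[0+:1] cnt=1 & 0x1 = 0x1; word=0xd9db4d83
word = 0xd9db4d83 → big-endian bytes:
  [0]=0xd9  [1]=0xdb  [2]=0x4d  [3]=0x83

d9 db 4d 83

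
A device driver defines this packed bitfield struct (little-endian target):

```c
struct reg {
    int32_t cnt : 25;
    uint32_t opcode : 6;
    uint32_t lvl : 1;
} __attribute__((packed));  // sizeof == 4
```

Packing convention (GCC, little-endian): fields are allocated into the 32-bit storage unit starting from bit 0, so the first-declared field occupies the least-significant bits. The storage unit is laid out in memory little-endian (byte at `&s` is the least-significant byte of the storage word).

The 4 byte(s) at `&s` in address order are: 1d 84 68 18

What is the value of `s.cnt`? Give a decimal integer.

6849565

[0]=0x1d [1]=0x84 [2]=0x68 [3]=0x18 (little-endian) → word 0x1868841d
cnt:25 @ bit 0 → (0x1868841d>>0)&0x1ffffff = 0x68841d  ←
opcode:6 @ bit 25 → (0x1868841d>>25)&0x3f = 0xc
lvl:1 @ bit 31 → (0x1868841d>>31)&0x1 = 0x0
cnt signed 25b, MSB=0: value = 6849565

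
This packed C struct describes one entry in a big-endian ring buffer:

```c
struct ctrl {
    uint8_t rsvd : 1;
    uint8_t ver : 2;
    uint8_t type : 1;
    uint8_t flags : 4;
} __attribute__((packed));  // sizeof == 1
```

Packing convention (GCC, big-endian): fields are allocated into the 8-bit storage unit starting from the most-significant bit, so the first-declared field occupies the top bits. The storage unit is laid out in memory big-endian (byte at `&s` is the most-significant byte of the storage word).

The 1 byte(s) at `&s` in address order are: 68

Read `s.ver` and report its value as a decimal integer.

[0]=0x68 (big-endian) → word 0x68
rsvd:1 @ bit 7 → (0x68>>7)&0x1 = 0x0
ver:2 @ bit 5 → (0x68>>5)&0x3 = 0x3  ←
type:1 @ bit 4 → (0x68>>4)&0x1 = 0x0
flags:4 @ bit 0 → (0x68>>0)&0xf = 0x8

3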